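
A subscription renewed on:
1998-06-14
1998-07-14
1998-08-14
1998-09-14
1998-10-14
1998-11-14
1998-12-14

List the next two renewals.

Each date is the 14th; the gaps (30, 31, 31, 30, 31, 30) track the month lengths.
The rule is the 14th of each month.
January 1999: 1999-01-14.
February 1999: 1999-02-14.

1999-01-14, 1999-02-14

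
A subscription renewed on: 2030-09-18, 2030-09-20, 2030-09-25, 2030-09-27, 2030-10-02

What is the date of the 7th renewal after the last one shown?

Gaps: 2, 5, 2, 5 days — not constant, but cyclic with period 2.
The events fall on every Wednesday and Friday.
Next Friday: 2030-10-04.
Next Wednesday: 2030-10-09.
The following Friday is 2030-10-11.
Next Wednesday: 2030-10-16.
Next Friday: 2030-10-18.
Next Wednesday: 2030-10-23.
The following Friday is 2030-10-25.

2030-10-25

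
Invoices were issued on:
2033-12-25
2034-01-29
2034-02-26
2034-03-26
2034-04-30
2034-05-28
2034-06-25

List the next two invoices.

All Sundays; the gaps (35, 28, 28, 35, 28, 28) vary with month length.
This is the last Sunday of each month.
Last Sunday of July 2034: 2034-07-30.
Last Sunday of August 2034: 2034-08-27.

2034-07-30, 2034-08-27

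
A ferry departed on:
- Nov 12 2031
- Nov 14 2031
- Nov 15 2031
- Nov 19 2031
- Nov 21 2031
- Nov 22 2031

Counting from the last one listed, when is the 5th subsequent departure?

Dec 5 2031

Gaps: 2, 1, 4, 2, 1 days — not constant, but cyclic with period 3.
The events fall on every Wednesday, Friday and Saturday.
Next Wednesday: Nov 26 2031.
Next Friday: Nov 28 2031.
Next Saturday: Nov 29 2031.
Next Wednesday: Dec 3 2031.
Next Friday: Dec 5 2031.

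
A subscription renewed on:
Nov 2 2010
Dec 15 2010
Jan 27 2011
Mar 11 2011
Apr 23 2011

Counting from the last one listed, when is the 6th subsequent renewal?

Jan 6 2012

Every event comes 43 days after the last (43, 43, 43, 43).
Apr 23 2011 + 43 days = Jun 5 2011.
Jun 5 2011 + 43 days = Jul 18 2011.
Jul 18 2011 + 43 days = Aug 30 2011.
Aug 30 2011 + 43 days = Oct 12 2011.
Oct 12 2011 + 43 days = Nov 24 2011.
Nov 24 2011 + 43 days = Jan 6 2012.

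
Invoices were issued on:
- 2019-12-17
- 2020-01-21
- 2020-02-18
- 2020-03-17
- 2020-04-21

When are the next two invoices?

Gaps: 35, 28, 28, 35 days — a mix of 28 and 35. Every date is a Tuesday.
Each is the 3rd Tuesday of its month.
3rd Tuesday of May 2020: 2020-05-19.
3rd Tuesday of June 2020: 2020-06-16.

2020-05-19, 2020-06-16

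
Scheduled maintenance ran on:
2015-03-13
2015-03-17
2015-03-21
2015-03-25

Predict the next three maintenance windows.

2015-03-29, 2015-04-02, 2015-04-06

Gaps between consecutive events: 4, 4, 4 days — a constant 4-day interval.
2015-03-25 + 4 days = 2015-03-29.
2015-03-29 + 4 days = 2015-04-02.
2015-04-02 + 4 days = 2015-04-06.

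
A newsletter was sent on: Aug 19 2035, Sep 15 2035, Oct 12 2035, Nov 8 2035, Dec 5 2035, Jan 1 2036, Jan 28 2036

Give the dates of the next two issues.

Feb 24 2036, Mar 22 2036

Gaps between consecutive events: 27, 27, 27, 27, 27, 27 days — a constant 27-day interval.
Jan 28 2036 + 27 days = Feb 24 2036.
Feb 24 2036 + 27 days = Mar 22 2036.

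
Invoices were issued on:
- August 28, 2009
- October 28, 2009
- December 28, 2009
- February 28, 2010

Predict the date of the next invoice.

April 28, 2010

Gaps: 61, 61, 62 days — not constant. Every event is on the 28th of the month.
Pattern: the 28th of every 2 months.
April 2010: April 28, 2010.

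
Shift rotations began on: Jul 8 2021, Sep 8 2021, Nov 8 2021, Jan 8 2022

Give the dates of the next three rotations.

Gaps: 62, 61, 61 days — not constant. Every event is on the 8th of the month.
Pattern: the 8th of every 2 months.
Next: March 2022 → Mar 8 2022.
May 2022: May 8 2022.
July 2022: Jul 8 2022.

Mar 8 2022, May 8 2022, Jul 8 2022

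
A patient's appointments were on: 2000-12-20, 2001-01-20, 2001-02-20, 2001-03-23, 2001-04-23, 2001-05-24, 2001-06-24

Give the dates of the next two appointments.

The spacing is 31, 31, 31, 31, 31, 31 days — always 31 days.
2001-06-24 + 31 days = 2001-07-25.
2001-07-25 + 31 days = 2001-08-25.

2001-07-25, 2001-08-25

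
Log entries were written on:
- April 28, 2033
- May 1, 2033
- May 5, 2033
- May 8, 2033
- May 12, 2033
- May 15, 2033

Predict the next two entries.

The gap pattern 3, 4, 3, 4, 3 repeats every 2 events.
These are the Thursdays and Sundays of each week.
The following Thursday is May 19, 2033.
Next Sunday: May 22, 2033.

May 19, 2033; May 22, 2033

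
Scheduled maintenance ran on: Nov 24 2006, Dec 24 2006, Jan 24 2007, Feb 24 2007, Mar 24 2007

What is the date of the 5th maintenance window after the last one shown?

Aug 24 2007

The day-of-month is always 24 (30, 31, 31, 28 days between events).
So this recurs on the 24th of each month.
Next: April 2007 → Apr 24 2007.
Next: May 2007 → May 24 2007.
Next: June 2007 → Jun 24 2007.
July 2007: Jul 24 2007.
August 2007: Aug 24 2007.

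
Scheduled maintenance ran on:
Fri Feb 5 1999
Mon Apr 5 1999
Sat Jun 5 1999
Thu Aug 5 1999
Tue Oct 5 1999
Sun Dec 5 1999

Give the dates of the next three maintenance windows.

Each date is the 5th; the gaps (59, 61, 61, 61, 61) track the month lengths.
The rule is the 5th of every 2 months.
Next: February 2000 → Sat Feb 5 2000.
Next: April 2000 → Wed Apr 5 2000.
June 2000: Mon Jun 5 2000.

Sat Feb 5 2000, Wed Apr 5 2000, Mon Jun 5 2000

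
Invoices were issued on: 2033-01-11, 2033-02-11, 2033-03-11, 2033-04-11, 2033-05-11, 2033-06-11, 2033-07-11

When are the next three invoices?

Each date is the 11th; the gaps (31, 28, 31, 30, 31, 30) track the month lengths.
The rule is the 11th of each month.
August 2033: 2033-08-11.
Next: September 2033 → 2033-09-11.
October 2033: 2033-10-11.

2033-08-11, 2033-09-11, 2033-10-11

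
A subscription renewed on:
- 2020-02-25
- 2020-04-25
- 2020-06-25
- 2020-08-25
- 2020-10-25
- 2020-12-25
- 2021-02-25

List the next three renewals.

2021-04-25, 2021-06-25, 2021-08-25

Gaps: 60, 61, 61, 61, 61, 62 days — not constant. Every event is on the 25th of the month.
Pattern: the 25th of every 2 months.
Next: April 2021 → 2021-04-25.
June 2021: 2021-06-25.
Next: August 2021 → 2021-08-25.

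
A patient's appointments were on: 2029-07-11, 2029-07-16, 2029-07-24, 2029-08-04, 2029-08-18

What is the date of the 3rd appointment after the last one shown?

2029-10-17

The spacing grows by 3 each time: 5, 8, 11, 14 days.
Next gap: 17 days. 2029-08-18 + 17 days = 2029-09-04.
Next gap: 20 days. 2029-09-04 + 20 days = 2029-09-24.
Next gap: 23 days. 2029-09-24 + 23 days = 2029-10-17.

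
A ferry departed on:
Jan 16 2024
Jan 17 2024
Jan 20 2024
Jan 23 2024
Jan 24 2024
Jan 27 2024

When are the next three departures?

Gaps: 1, 3, 3, 1, 3 days — not constant, but cyclic with period 3.
The events fall on every Tuesday, Wednesday and Saturday.
Next Tuesday: Jan 30 2024.
Next Wednesday: Jan 31 2024.
The following Saturday is Feb 3 2024.

Jan 30 2024, Jan 31 2024, Feb 3 2024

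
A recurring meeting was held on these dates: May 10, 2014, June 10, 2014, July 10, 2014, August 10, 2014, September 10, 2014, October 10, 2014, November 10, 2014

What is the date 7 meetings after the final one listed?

June 10, 2015

Each date is the 10th; the gaps (31, 30, 31, 31, 30, 31) track the month lengths.
The rule is the 10th of each month.
Next: December 2014 → December 10, 2014.
January 2015: January 10, 2015.
February 2015: February 10, 2015.
March 2015: March 10, 2015.
Next: April 2015 → April 10, 2015.
May 2015: May 10, 2015.
June 2015: June 10, 2015.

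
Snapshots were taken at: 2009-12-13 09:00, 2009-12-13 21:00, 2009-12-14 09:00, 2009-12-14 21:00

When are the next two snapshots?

2009-12-15 09:00, 2009-12-15 21:00

Spacing: 12, 12, 12 h — constant 12 h.
2009-12-14 21:00 + 12 h = 2009-12-15 09:00.
2009-12-15 09:00 + 12 h = 2009-12-15 21:00.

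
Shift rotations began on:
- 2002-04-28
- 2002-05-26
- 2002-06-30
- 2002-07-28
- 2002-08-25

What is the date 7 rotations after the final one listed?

2003-03-30

All Sundays; the gaps (28, 35, 28, 28) vary with month length.
This is the last Sunday of each month.
September 2002 ends with Sunday 2002-09-29.
October 2002 ends with Sunday 2002-10-27.
November 2002 ends with Sunday 2002-11-24.
December 2002 ends with Sunday 2002-12-29.
Last Sunday of January 2003: 2003-01-26.
February 2003 ends with Sunday 2003-02-23.
Last Sunday of March 2003: 2003-03-30.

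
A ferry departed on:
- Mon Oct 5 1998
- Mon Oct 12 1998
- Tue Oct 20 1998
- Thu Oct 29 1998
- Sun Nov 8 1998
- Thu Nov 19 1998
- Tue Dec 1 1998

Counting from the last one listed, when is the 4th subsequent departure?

Thu Jan 28 1999

Gaps: 7, 8, 9, 10, 11, 12 days — each gap is 1 larger than the previous one.
Next gap: 13 days. Tue Dec 1 1998 + 13 days = Mon Dec 14 1998.
Next gap: 14 days. Mon Dec 14 1998 + 14 days = Mon Dec 28 1998.
Next gap: 15 days. Mon Dec 28 1998 + 15 days = Tue Jan 12 1999.
Next gap: 16 days. Tue Jan 12 1999 + 16 days = Thu Jan 28 1999.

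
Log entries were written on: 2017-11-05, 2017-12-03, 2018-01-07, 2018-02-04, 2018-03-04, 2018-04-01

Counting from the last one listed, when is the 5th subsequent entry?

These are Sundays at 28- or 35-day spacing (28, 35, 28, 28, 28).
The pattern: 1st Sunday of the month.
1st Sunday of May 2018: 2018-05-06.
1st Sunday of June 2018: 2018-06-03.
July 2018 — 1st Sunday is 2018-07-01.
1st Sunday of August 2018: 2018-08-05.
September 2018 — 1st Sunday is 2018-09-02.

2018-09-02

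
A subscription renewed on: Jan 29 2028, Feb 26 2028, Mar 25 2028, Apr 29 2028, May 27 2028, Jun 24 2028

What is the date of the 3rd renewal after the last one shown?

Sep 30 2028

Every date is a Saturday; gaps 28, 28, 35, 28, 28 days.
Each is the last Saturday of its month (at least one falls on the 29th or later, ruling out '4th Saturday').
July 2028 ends with Saturday Jul 29 2028.
August 2028 ends with Saturday Aug 26 2028.
Last Saturday of September 2028: Sep 30 2028.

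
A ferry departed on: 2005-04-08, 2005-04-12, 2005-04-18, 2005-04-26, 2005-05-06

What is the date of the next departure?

2005-05-18

Intervals are 4, 6, 8, 10 days — an arithmetic progression with common difference 2.
Next gap: 12 days. 2005-05-06 + 12 days = 2005-05-18.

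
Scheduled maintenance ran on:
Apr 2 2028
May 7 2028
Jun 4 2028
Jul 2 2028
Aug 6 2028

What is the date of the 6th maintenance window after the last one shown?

Gaps: 35, 28, 28, 35 days — a mix of 28 and 35. Every date is a Sunday.
Each is the 1st Sunday of its month.
1st Sunday of September 2028: Sep 3 2028.
October 2028 — 1st Sunday is Oct 1 2028.
1st Sunday of November 2028: Nov 5 2028.
December 2028 — 1st Sunday is Dec 3 2028.
January 2029 — 1st Sunday is Jan 7 2029.
1st Sunday of February 2029: Feb 4 2029.

Feb 4 2029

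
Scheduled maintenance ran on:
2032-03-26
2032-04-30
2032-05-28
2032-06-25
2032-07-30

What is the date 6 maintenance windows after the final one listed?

2033-01-28

These are Fridays with 35, 28, 28, 35-day gaps.
Each is the final Friday of its month — 2032-04-30 is past the 28th, so '4th Friday' doesn't fit.
August 2032 ends with Friday 2032-08-27.
September 2032 ends with Friday 2032-09-24.
Last Friday of October 2032: 2032-10-29.
November 2032 ends with Friday 2032-11-26.
Last Friday of December 2032: 2032-12-31.
Last Friday of January 2033: 2033-01-28.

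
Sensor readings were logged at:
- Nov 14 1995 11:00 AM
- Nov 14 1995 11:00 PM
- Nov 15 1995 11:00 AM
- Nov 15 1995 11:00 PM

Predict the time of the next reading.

Nov 16 1995 11:00 AM

The interval is a steady 12 hours (12, 12, 12).
Nov 15 1995 11:00 PM + 12 h = Nov 16 1995 11:00 AM.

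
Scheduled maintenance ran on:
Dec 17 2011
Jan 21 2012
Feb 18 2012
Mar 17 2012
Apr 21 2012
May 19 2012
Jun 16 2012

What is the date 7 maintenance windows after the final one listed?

All dates are Saturdays, 35, 28, 28, 35, 28, 28 days apart.
Specifically, the 3rd Saturday of each month.
July 2012 — 3rd Saturday is Jul 21 2012.
August 2012 — 3rd Saturday is Aug 18 2012.
3rd Saturday of September 2012: Sep 15 2012.
3rd Saturday of October 2012: Oct 20 2012.
November 2012 — 3rd Saturday is Nov 17 2012.
December 2012 — 3rd Saturday is Dec 15 2012.
January 2013 — 3rd Saturday is Jan 19 2013.

Jan 19 2013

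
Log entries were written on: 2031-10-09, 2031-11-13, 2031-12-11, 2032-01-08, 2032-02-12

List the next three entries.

2032-03-11, 2032-04-08, 2032-05-13

Gaps: 35, 28, 28, 35 days — a mix of 28 and 35. Every date is a Thursday.
Each is the 2nd Thursday of its month.
2nd Thursday of March 2032: 2032-03-11.
2nd Thursday of April 2032: 2032-04-08.
May 2032 — 2nd Thursday is 2032-05-13.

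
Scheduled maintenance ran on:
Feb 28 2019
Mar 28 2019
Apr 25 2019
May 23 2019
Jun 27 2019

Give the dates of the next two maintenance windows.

All dates are Thursdays, 28, 28, 28, 35 days apart.
Specifically, the 4th Thursday of each month.
July 2019 — 4th Thursday is Jul 25 2019.
August 2019 — 4th Thursday is Aug 22 2019.

Jul 25 2019, Aug 22 2019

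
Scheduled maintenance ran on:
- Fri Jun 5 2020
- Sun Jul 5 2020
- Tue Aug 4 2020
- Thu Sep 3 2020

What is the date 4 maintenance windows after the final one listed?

The spacing is 30, 30, 30 days — always 30 days.
Thu Sep 3 2020 + 30 days = Sat Oct 3 2020.
Sat Oct 3 2020 + 30 days = Mon Nov 2 2020.
Mon Nov 2 2020 + 30 days = Wed Dec 2 2020.
Wed Dec 2 2020 + 30 days = Fri Jan 1 2021.

Fri Jan 1 2021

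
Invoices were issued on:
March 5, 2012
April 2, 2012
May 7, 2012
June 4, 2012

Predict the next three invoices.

July 2, 2012; August 6, 2012; September 3, 2012

Gaps: 28, 35, 28 days — a mix of 28 and 35. Every date is a Monday.
Each is the 1st Monday of its month.
1st Monday of July 2012: July 2, 2012.
1st Monday of August 2012: August 6, 2012.
1st Monday of September 2012: September 3, 2012.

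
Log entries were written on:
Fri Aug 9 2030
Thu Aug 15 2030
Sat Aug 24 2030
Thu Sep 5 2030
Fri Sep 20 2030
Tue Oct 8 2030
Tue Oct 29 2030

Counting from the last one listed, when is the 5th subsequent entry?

Fri Mar 28 2031

Intervals are 6, 9, 12, 15, 18, 21 days — an arithmetic progression with common difference 3.
Next gap: 24 days. Tue Oct 29 2030 + 24 days = Fri Nov 22 2030.
Next gap: 27 days. Fri Nov 22 2030 + 27 days = Thu Dec 19 2030.
Next gap: 30 days. Thu Dec 19 2030 + 30 days = Sat Jan 18 2031.
Next gap: 33 days. Sat Jan 18 2031 + 33 days = Thu Feb 20 2031.
Next gap: 36 days. Thu Feb 20 2031 + 36 days = Fri Mar 28 2031.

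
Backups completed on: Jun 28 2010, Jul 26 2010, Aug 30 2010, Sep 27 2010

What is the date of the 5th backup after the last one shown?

Feb 28 2011

Every date is a Monday; gaps 28, 35, 28 days.
Each is the last Monday of its month (at least one falls on the 29th or later, ruling out '4th Monday').
Last Monday of October 2010: Oct 25 2010.
Last Monday of November 2010: Nov 29 2010.
Last Monday of December 2010: Dec 27 2010.
January 2011 ends with Monday Jan 31 2011.
February 2011 ends with Monday Feb 28 2011.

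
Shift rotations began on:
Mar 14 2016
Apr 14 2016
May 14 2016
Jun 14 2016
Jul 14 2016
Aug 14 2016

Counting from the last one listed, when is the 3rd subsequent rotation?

The day-of-month is always 14 (31, 30, 31, 30, 31 days between events).
So this recurs on the 14th of each month.
Next: September 2016 → Sep 14 2016.
October 2016: Oct 14 2016.
November 2016: Nov 14 2016.

Nov 14 2016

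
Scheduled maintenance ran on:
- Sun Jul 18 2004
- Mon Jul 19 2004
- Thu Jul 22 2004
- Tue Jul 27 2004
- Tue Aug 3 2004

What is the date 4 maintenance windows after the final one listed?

Gaps: 1, 3, 5, 7 days — each gap is 2 larger than the previous one.
Next gap: 9 days. Tue Aug 3 2004 + 9 days = Thu Aug 12 2004.
Next gap: 11 days. Thu Aug 12 2004 + 11 days = Mon Aug 23 2004.
Next gap: 13 days. Mon Aug 23 2004 + 13 days = Sun Sep 5 2004.
Next gap: 15 days. Sun Sep 5 2004 + 15 days = Mon Sep 20 2004.

Mon Sep 20 2004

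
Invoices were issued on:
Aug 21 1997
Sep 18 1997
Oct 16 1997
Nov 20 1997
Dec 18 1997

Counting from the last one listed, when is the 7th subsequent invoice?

All dates are Thursdays, 28, 28, 35, 28 days apart.
Specifically, the 3rd Thursday of each month.
3rd Thursday of January 1998: Jan 15 1998.
February 1998 — 3rd Thursday is Feb 19 1998.
March 1998 — 3rd Thursday is Mar 19 1998.
3rd Thursday of April 1998: Apr 16 1998.
3rd Thursday of May 1998: May 21 1998.
June 1998 — 3rd Thursday is Jun 18 1998.
July 1998 — 3rd Thursday is Jul 16 1998.

Jul 16 1998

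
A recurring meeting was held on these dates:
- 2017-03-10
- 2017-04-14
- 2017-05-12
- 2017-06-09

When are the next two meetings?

These are Fridays at 28- or 35-day spacing (35, 28, 28).
The pattern: 2nd Friday of the month.
2nd Friday of July 2017: 2017-07-14.
2nd Friday of August 2017: 2017-08-11.

2017-07-14, 2017-08-11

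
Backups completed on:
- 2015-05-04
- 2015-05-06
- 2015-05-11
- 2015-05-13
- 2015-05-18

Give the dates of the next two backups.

Gaps: 2, 5, 2, 5 days — not constant, but cyclic with period 2.
The events fall on every Monday and Wednesday.
The following Wednesday is 2015-05-20.
The following Monday is 2015-05-25.

2015-05-20, 2015-05-25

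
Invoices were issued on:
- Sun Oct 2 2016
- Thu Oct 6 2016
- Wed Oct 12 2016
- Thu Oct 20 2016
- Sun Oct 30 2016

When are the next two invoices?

The spacing grows by 2 each time: 4, 6, 8, 10 days.
Next gap: 12 days. Sun Oct 30 2016 + 12 days = Fri Nov 11 2016.
Next gap: 14 days. Fri Nov 11 2016 + 14 days = Fri Nov 25 2016.

Fri Nov 11 2016, Fri Nov 25 2016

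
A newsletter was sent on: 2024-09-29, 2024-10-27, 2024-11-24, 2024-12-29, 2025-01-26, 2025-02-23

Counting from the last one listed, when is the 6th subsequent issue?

2025-08-31

All Sundays; the gaps (28, 28, 35, 28, 28) vary with month length.
This is the last Sunday of each month.
Last Sunday of March 2025: 2025-03-30.
Last Sunday of April 2025: 2025-04-27.
May 2025 ends with Sunday 2025-05-25.
Last Sunday of June 2025: 2025-06-29.
July 2025 ends with Sunday 2025-07-27.
August 2025 ends with Sunday 2025-08-31.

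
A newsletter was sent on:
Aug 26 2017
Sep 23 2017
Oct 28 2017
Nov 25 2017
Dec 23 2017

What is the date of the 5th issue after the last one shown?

May 26 2018

All dates are Saturdays, 28, 35, 28, 28 days apart.
Specifically, the 4th Saturday of each month.
January 2018 — 4th Saturday is Jan 27 2018.
4th Saturday of February 2018: Feb 24 2018.
March 2018 — 4th Saturday is Mar 24 2018.
4th Saturday of April 2018: Apr 28 2018.
4th Saturday of May 2018: May 26 2018.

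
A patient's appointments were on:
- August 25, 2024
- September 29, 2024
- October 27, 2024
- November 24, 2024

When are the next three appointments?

These are Sundays with 35, 28, 28-day gaps.
Each is the final Sunday of its month — September 29, 2024 is past the 28th, so '4th Sunday' doesn't fit.
December 2024 ends with Sunday December 29, 2024.
Last Sunday of January 2025: January 26, 2025.
February 2025 ends with Sunday February 23, 2025.

December 29, 2024; January 26, 2025; February 23, 2025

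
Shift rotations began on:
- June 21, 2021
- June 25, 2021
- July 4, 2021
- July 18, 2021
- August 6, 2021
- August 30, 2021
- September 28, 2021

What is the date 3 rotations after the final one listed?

January 23, 2022

Gaps: 4, 9, 14, 19, 24, 29 days — each gap is 5 larger than the previous one.
Next gap: 34 days. September 28, 2021 + 34 days = November 1, 2021.
Next gap: 39 days. November 1, 2021 + 39 days = December 10, 2021.
Next gap: 44 days. December 10, 2021 + 44 days = January 23, 2022.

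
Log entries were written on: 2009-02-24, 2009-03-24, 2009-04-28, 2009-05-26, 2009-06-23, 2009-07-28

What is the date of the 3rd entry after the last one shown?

2009-10-27

All dates are Tuesdays, 28, 35, 28, 28, 35 days apart.
Specifically, the 4th Tuesday of each month.
4th Tuesday of August 2009: 2009-08-25.
September 2009 — 4th Tuesday is 2009-09-22.
4th Tuesday of October 2009: 2009-10-27.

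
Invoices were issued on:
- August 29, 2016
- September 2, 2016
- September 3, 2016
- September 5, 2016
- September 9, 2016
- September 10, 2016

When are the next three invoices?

September 12, 2016; September 16, 2016; September 17, 2016

The gap pattern 4, 1, 2, 4, 1 repeats every 3 events.
These are the Mondays, Fridays and Saturdays of each week.
The following Monday is September 12, 2016.
Next Friday: September 16, 2016.
Next Saturday: September 17, 2016.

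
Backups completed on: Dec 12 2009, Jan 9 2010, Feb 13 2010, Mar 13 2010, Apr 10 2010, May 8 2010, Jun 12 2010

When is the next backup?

All dates are Saturdays, 28, 35, 28, 28, 28, 35 days apart.
Specifically, the 2nd Saturday of each month.
July 2010 — 2nd Saturday is Jul 10 2010.

Jul 10 2010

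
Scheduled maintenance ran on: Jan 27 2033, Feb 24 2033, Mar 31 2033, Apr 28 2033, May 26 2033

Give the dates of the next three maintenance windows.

Jun 30 2033, Jul 28 2033, Aug 25 2033

All Thursdays; the gaps (28, 35, 28, 28) vary with month length.
This is the last Thursday of each month.
June 2033 ends with Thursday Jun 30 2033.
Last Thursday of July 2033: Jul 28 2033.
Last Thursday of August 2033: Aug 25 2033.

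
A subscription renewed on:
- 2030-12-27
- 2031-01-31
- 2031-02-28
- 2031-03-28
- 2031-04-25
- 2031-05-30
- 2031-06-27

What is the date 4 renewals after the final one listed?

These are Fridays with 35, 28, 28, 28, 35, 28-day gaps.
Each is the final Friday of its month — 2031-01-31 is past the 28th, so '4th Friday' doesn't fit.
July 2031 ends with Friday 2031-07-25.
August 2031 ends with Friday 2031-08-29.
Last Friday of September 2031: 2031-09-26.
Last Friday of October 2031: 2031-10-31.

2031-10-31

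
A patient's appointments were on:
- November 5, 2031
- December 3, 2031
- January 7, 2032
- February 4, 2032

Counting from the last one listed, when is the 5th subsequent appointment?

July 7, 2032

All dates are Wednesdays, 28, 35, 28 days apart.
Specifically, the 1st Wednesday of each month.
1st Wednesday of March 2032: March 3, 2032.
April 2032 — 1st Wednesday is April 7, 2032.
1st Wednesday of May 2032: May 5, 2032.
1st Wednesday of June 2032: June 2, 2032.
July 2032 — 1st Wednesday is July 7, 2032.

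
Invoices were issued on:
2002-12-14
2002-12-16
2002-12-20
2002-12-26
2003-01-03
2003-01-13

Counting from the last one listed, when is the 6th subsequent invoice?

Gaps: 2, 4, 6, 8, 10 days — each gap is 2 larger than the previous one.
Next gap: 12 days. 2003-01-13 + 12 days = 2003-01-25.
Next gap: 14 days. 2003-01-25 + 14 days = 2003-02-08.
Next gap: 16 days. 2003-02-08 + 16 days = 2003-02-24.
Next gap: 18 days. 2003-02-24 + 18 days = 2003-03-14.
Next gap: 20 days. 2003-03-14 + 20 days = 2003-04-03.
Next gap: 22 days. 2003-04-03 + 22 days = 2003-04-25.

2003-04-25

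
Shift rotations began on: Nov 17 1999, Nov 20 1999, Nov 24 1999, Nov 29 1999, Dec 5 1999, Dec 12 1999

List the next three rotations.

Dec 20 1999, Dec 29 1999, Jan 8 2000

Intervals are 3, 4, 5, 6, 7 days — an arithmetic progression with common difference 1.
Next gap: 8 days. Dec 12 1999 + 8 days = Dec 20 1999.
Next gap: 9 days. Dec 20 1999 + 9 days = Dec 29 1999.
Next gap: 10 days. Dec 29 1999 + 10 days = Jan 8 2000.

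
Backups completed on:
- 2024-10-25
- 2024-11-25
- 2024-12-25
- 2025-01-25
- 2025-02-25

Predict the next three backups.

Each date is the 25th; the gaps (31, 30, 31, 31) track the month lengths.
The rule is the 25th of each month.
March 2025: 2025-03-25.
April 2025: 2025-04-25.
May 2025: 2025-05-25.

2025-03-25, 2025-04-25, 2025-05-25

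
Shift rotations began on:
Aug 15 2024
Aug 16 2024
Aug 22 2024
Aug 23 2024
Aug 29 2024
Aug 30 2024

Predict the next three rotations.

Gaps: 1, 6, 1, 6, 1 days — not constant, but cyclic with period 2.
The events fall on every Thursday and Friday.
Next Thursday: Sep 5 2024.
The following Friday is Sep 6 2024.
The following Thursday is Sep 12 2024.

Sep 5 2024, Sep 6 2024, Sep 12 2024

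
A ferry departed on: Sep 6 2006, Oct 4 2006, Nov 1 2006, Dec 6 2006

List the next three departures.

All dates are Wednesdays, 28, 28, 35 days apart.
Specifically, the 1st Wednesday of each month.
January 2007 — 1st Wednesday is Jan 3 2007.
1st Wednesday of February 2007: Feb 7 2007.
1st Wednesday of March 2007: Mar 7 2007.

Jan 3 2007, Feb 7 2007, Mar 7 2007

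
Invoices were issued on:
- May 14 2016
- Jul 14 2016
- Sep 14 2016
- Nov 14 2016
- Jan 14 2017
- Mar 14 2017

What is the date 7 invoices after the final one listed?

Gaps: 61, 62, 61, 61, 59 days — not constant. Every event is on the 14th of the month.
Pattern: the 14th of every 2 months.
May 2017: May 14 2017.
Next: July 2017 → Jul 14 2017.
Next: September 2017 → Sep 14 2017.
Next: November 2017 → Nov 14 2017.
Next: January 2018 → Jan 14 2018.
Next: March 2018 → Mar 14 2018.
May 2018: May 14 2018.

May 14 2018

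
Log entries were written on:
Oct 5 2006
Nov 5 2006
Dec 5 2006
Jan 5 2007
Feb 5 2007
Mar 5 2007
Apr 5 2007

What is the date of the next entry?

Gaps: 31, 30, 31, 31, 28, 31 days — not constant. Every event is on the 5th of the month.
Pattern: the 5th of each month.
May 2007: May 5 2007.

May 5 2007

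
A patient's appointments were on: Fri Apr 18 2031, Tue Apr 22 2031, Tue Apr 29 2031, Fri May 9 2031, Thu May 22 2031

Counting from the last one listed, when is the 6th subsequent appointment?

Fri Oct 10 2031

Intervals are 4, 7, 10, 13 days — an arithmetic progression with common difference 3.
Next gap: 16 days. Thu May 22 2031 + 16 days = Sat Jun 7 2031.
Next gap: 19 days. Sat Jun 7 2031 + 19 days = Thu Jun 26 2031.
Next gap: 22 days. Thu Jun 26 2031 + 22 days = Fri Jul 18 2031.
Next gap: 25 days. Fri Jul 18 2031 + 25 days = Tue Aug 12 2031.
Next gap: 28 days. Tue Aug 12 2031 + 28 days = Tue Sep 9 2031.
Next gap: 31 days. Tue Sep 9 2031 + 31 days = Fri Oct 10 2031.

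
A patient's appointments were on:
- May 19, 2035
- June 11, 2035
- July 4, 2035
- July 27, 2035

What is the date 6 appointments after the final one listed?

December 12, 2035

Gaps between consecutive events: 23, 23, 23 days — a constant 23-day interval.
July 27, 2035 + 23 days = August 19, 2035.
August 19, 2035 + 23 days = September 11, 2035.
September 11, 2035 + 23 days = October 4, 2035.
October 4, 2035 + 23 days = October 27, 2035.
October 27, 2035 + 23 days = November 19, 2035.
November 19, 2035 + 23 days = December 12, 2035.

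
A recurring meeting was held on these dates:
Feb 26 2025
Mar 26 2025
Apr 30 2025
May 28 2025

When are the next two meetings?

These are Wednesdays with 28, 35, 28-day gaps.
Each is the final Wednesday of its month — Apr 30 2025 is past the 28th, so '4th Wednesday' doesn't fit.
Last Wednesday of June 2025: Jun 25 2025.
Last Wednesday of July 2025: Jul 30 2025.

Jun 25 2025, Jul 30 2025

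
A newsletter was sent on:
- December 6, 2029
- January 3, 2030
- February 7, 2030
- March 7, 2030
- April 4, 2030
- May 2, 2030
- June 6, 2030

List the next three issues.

July 4, 2030; August 1, 2030; September 5, 2030

All dates are Thursdays, 28, 35, 28, 28, 28, 35 days apart.
Specifically, the 1st Thursday of each month.
1st Thursday of July 2030: July 4, 2030.
August 2030 — 1st Thursday is August 1, 2030.
September 2030 — 1st Thursday is September 5, 2030.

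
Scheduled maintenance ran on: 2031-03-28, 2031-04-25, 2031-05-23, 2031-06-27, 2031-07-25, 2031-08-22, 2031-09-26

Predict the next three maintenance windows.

2031-10-24, 2031-11-28, 2031-12-26

These are Fridays at 28- or 35-day spacing (28, 28, 35, 28, 28, 35).
The pattern: 4th Friday of the month.
October 2031 — 4th Friday is 2031-10-24.
4th Friday of November 2031: 2031-11-28.
4th Friday of December 2031: 2031-12-26.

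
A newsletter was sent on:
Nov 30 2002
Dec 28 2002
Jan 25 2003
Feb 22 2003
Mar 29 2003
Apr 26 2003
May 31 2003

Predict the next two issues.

These are Saturdays with 28, 28, 28, 35, 28, 35-day gaps.
Each is the final Saturday of its month — Nov 30 2002 is past the 28th, so '4th Saturday' doesn't fit.
June 2003 ends with Saturday Jun 28 2003.
Last Saturday of July 2003: Jul 26 2003.

Jun 28 2003, Jul 26 2003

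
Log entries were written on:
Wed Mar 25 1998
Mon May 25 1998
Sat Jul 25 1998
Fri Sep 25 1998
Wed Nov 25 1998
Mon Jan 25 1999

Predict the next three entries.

The day-of-month is always 25 (61, 61, 62, 61, 61 days between events).
So this recurs on the 25th of every 2 months.
Next: March 1999 → Thu Mar 25 1999.
May 1999: Tue May 25 1999.
July 1999: Sun Jul 25 1999.

Thu Mar 25 1999, Tue May 25 1999, Sun Jul 25 1999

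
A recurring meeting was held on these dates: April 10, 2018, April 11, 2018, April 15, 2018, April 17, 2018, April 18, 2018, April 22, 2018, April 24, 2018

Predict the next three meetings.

April 25, 2018; April 29, 2018; May 1, 2018

The gap pattern 1, 4, 2, 1, 4, 2 repeats every 3 events.
These are the Tuesdays, Wednesdays and Sundays of each week.
Next Wednesday: April 25, 2018.
Next Sunday: April 29, 2018.
Next Tuesday: May 1, 2018.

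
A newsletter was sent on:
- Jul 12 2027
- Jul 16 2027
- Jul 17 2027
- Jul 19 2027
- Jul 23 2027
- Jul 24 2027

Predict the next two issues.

Gaps: 4, 1, 2, 4, 1 days — not constant, but cyclic with period 3.
The events fall on every Monday, Friday and Saturday.
The following Monday is Jul 26 2027.
The following Friday is Jul 30 2027.

Jul 26 2027, Jul 30 2027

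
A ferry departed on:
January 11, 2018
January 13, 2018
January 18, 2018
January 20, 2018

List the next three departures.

January 25, 2018; January 27, 2018; February 1, 2018

The gap pattern 2, 5, 2 repeats every 2 events.
These are the Thursdays and Saturdays of each week.
The following Thursday is January 25, 2018.
The following Saturday is January 27, 2018.
Next Thursday: February 1, 2018.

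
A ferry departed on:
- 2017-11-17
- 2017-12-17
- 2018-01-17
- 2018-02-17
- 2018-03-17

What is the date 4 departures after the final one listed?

2018-07-17

The day-of-month is always 17 (30, 31, 31, 28 days between events).
So this recurs on the 17th of each month.
Next: April 2018 → 2018-04-17.
Next: May 2018 → 2018-05-17.
June 2018: 2018-06-17.
July 2018: 2018-07-17.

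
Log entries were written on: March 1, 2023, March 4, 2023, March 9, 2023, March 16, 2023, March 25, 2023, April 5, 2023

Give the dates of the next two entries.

Gaps: 3, 5, 7, 9, 11 days — each gap is 2 larger than the previous one.
Next gap: 13 days. April 5, 2023 + 13 days = April 18, 2023.
Next gap: 15 days. April 18, 2023 + 15 days = May 3, 2023.

April 18, 2023; May 3, 2023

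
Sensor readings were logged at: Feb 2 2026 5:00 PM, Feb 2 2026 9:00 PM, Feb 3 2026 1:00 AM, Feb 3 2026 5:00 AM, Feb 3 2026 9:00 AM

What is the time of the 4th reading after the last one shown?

The interval is a steady 4 hours (4, 4, 4, 4).
Feb 3 2026 9:00 AM + 4 h = Feb 3 2026 1:00 PM.
Feb 3 2026 1:00 PM + 4 h = Feb 3 2026 5:00 PM.
Feb 3 2026 5:00 PM + 4 h = Feb 3 2026 9:00 PM.
Feb 3 2026 9:00 PM + 4 h = Feb 4 2026 1:00 AM.

Feb 4 2026 1:00 AM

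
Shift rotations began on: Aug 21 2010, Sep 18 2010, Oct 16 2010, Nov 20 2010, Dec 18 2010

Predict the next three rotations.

Gaps: 28, 28, 35, 28 days — a mix of 28 and 35. Every date is a Saturday.
Each is the 3rd Saturday of its month.
January 2011 — 3rd Saturday is Jan 15 2011.
February 2011 — 3rd Saturday is Feb 19 2011.
March 2011 — 3rd Saturday is Mar 19 2011.

Jan 15 2011, Feb 19 2011, Mar 19 2011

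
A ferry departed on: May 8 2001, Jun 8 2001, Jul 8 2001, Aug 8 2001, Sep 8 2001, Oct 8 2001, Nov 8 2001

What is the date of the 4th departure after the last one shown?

Mar 8 2002

Each date is the 8th; the gaps (31, 30, 31, 31, 30, 31) track the month lengths.
The rule is the 8th of each month.
Next: December 2001 → Dec 8 2001.
January 2002: Jan 8 2002.
February 2002: Feb 8 2002.
March 2002: Mar 8 2002.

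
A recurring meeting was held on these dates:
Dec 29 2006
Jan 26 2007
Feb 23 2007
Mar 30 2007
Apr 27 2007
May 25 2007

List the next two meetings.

All Fridays; the gaps (28, 28, 35, 28, 28) vary with month length.
This is the last Friday of each month.
Last Friday of June 2007: Jun 29 2007.
Last Friday of July 2007: Jul 27 2007.

Jun 29 2007, Jul 27 2007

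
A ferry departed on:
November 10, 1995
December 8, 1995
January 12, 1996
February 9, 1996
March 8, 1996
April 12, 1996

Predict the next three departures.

Gaps: 28, 35, 28, 28, 35 days — a mix of 28 and 35. Every date is a Friday.
Each is the 2nd Friday of its month.
2nd Friday of May 1996: May 10, 1996.
2nd Friday of June 1996: June 14, 1996.
2nd Friday of July 1996: July 12, 1996.

May 10, 1996; June 14, 1996; July 12, 1996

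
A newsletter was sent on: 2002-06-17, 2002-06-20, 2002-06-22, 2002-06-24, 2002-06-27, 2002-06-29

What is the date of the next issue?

2002-07-01

Gaps: 3, 2, 2, 3, 2 days — not constant, but cyclic with period 3.
The events fall on every Monday, Thursday and Saturday.
The following Monday is 2002-07-01.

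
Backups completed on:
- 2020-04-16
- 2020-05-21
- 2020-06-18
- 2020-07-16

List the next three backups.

Gaps: 35, 28, 28 days — a mix of 28 and 35. Every date is a Thursday.
Each is the 3rd Thursday of its month.
August 2020 — 3rd Thursday is 2020-08-20.
September 2020 — 3rd Thursday is 2020-09-17.
October 2020 — 3rd Thursday is 2020-10-15.

2020-08-20, 2020-09-17, 2020-10-15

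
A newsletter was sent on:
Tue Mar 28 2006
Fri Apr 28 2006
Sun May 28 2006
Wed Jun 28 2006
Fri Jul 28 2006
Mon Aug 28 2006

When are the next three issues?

Thu Sep 28 2006, Sat Oct 28 2006, Tue Nov 28 2006

The day-of-month is always 28 (31, 30, 31, 30, 31 days between events).
So this recurs on the 28th of each month.
Next: September 2006 → Thu Sep 28 2006.
October 2006: Sat Oct 28 2006.
November 2006: Tue Nov 28 2006.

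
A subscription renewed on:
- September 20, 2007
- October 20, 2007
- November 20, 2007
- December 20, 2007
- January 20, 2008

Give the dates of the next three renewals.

February 20, 2008; March 20, 2008; April 20, 2008

The day-of-month is always 20 (30, 31, 30, 31 days between events).
So this recurs on the 20th of each month.
Next: February 2008 → February 20, 2008.
Next: March 2008 → March 20, 2008.
Next: April 2008 → April 20, 2008.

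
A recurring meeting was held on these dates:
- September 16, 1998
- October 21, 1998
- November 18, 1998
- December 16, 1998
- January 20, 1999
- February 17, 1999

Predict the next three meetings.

March 17, 1999; April 21, 1999; May 19, 1999

These are Wednesdays at 28- or 35-day spacing (35, 28, 28, 35, 28).
The pattern: 3rd Wednesday of the month.
3rd Wednesday of March 1999: March 17, 1999.
April 1999 — 3rd Wednesday is April 21, 1999.
May 1999 — 3rd Wednesday is May 19, 1999.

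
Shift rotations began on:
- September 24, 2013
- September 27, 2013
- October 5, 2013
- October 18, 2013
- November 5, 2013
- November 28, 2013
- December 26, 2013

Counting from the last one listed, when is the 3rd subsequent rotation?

April 19, 2014

The spacing grows by 5 each time: 3, 8, 13, 18, 23, 28 days.
Next gap: 33 days. December 26, 2013 + 33 days = January 28, 2014.
Next gap: 38 days. January 28, 2014 + 38 days = March 7, 2014.
Next gap: 43 days. March 7, 2014 + 43 days = April 19, 2014.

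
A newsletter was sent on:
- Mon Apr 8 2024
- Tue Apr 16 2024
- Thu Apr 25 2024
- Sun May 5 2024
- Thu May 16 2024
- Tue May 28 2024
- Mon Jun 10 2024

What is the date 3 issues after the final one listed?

Thu Jul 25 2024

Gaps: 8, 9, 10, 11, 12, 13 days — each gap is 1 larger than the previous one.
Next gap: 14 days. Mon Jun 10 2024 + 14 days = Mon Jun 24 2024.
Next gap: 15 days. Mon Jun 24 2024 + 15 days = Tue Jul 9 2024.
Next gap: 16 days. Tue Jul 9 2024 + 16 days = Thu Jul 25 2024.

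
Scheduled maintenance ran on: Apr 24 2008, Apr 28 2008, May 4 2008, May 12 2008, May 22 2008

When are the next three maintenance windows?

Jun 3 2008, Jun 17 2008, Jul 3 2008

Intervals are 4, 6, 8, 10 days — an arithmetic progression with common difference 2.
Next gap: 12 days. May 22 2008 + 12 days = Jun 3 2008.
Next gap: 14 days. Jun 3 2008 + 14 days = Jun 17 2008.
Next gap: 16 days. Jun 17 2008 + 16 days = Jul 3 2008.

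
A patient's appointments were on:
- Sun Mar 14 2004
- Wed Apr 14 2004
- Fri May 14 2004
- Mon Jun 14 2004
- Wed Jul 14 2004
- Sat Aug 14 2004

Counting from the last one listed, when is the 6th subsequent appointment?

Mon Feb 14 2005

Each date is the 14th; the gaps (31, 30, 31, 30, 31) track the month lengths.
The rule is the 14th of each month.
Next: September 2004 → Tue Sep 14 2004.
October 2004: Thu Oct 14 2004.
November 2004: Sun Nov 14 2004.
December 2004: Tue Dec 14 2004.
Next: January 2005 → Fri Jan 14 2005.
Next: February 2005 → Mon Feb 14 2005.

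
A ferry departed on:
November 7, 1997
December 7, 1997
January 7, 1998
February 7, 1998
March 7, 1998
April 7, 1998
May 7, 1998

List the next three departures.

Each date is the 7th; the gaps (30, 31, 31, 28, 31, 30) track the month lengths.
The rule is the 7th of each month.
June 1998: June 7, 1998.
Next: July 1998 → July 7, 1998.
Next: August 1998 → August 7, 1998.

June 7, 1998; July 7, 1998; August 7, 1998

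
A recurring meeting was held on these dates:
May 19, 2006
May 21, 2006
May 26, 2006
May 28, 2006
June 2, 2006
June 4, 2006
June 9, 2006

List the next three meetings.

Every event lands on a Friday or Sunday (gaps cycle 2, 5, 2, 5, 2, 5).
So the schedule is: every Friday and Sunday.
Next Sunday: June 11, 2006.
Next Friday: June 16, 2006.
The following Sunday is June 18, 2006.

June 11, 2006; June 16, 2006; June 18, 2006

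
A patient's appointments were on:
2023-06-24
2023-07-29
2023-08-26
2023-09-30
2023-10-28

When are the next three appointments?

These are Saturdays with 35, 28, 35, 28-day gaps.
Each is the final Saturday of its month — 2023-07-29 is past the 28th, so '4th Saturday' doesn't fit.
November 2023 ends with Saturday 2023-11-25.
Last Saturday of December 2023: 2023-12-30.
Last Saturday of January 2024: 2024-01-27.

2023-11-25, 2023-12-30, 2024-01-27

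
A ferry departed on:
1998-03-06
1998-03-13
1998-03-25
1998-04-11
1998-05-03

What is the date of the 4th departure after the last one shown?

1998-09-18

The spacing grows by 5 each time: 7, 12, 17, 22 days.
Next gap: 27 days. 1998-05-03 + 27 days = 1998-05-30.
Next gap: 32 days. 1998-05-30 + 32 days = 1998-07-01.
Next gap: 37 days. 1998-07-01 + 37 days = 1998-08-07.
Next gap: 42 days. 1998-08-07 + 42 days = 1998-09-18.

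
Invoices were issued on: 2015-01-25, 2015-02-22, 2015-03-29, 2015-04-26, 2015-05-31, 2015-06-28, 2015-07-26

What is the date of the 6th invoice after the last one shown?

These are Sundays with 28, 35, 28, 35, 28, 28-day gaps.
Each is the final Sunday of its month — 2015-03-29 is past the 28th, so '4th Sunday' doesn't fit.
Last Sunday of August 2015: 2015-08-30.
Last Sunday of September 2015: 2015-09-27.
October 2015 ends with Sunday 2015-10-25.
November 2015 ends with Sunday 2015-11-29.
December 2015 ends with Sunday 2015-12-27.
January 2016 ends with Sunday 2016-01-31.

2016-01-31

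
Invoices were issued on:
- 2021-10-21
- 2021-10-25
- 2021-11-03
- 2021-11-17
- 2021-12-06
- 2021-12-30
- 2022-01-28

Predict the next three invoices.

Intervals are 4, 9, 14, 19, 24, 29 days — an arithmetic progression with common difference 5.
Next gap: 34 days. 2022-01-28 + 34 days = 2022-03-03.
Next gap: 39 days. 2022-03-03 + 39 days = 2022-04-11.
Next gap: 44 days. 2022-04-11 + 44 days = 2022-05-25.

2022-03-03, 2022-04-11, 2022-05-25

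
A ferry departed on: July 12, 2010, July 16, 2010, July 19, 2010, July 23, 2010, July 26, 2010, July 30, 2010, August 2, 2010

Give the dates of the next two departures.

August 6, 2010; August 9, 2010

The gap pattern 4, 3, 4, 3, 4, 3 repeats every 2 events.
These are the Mondays and Fridays of each week.
The following Friday is August 6, 2010.
The following Monday is August 9, 2010.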